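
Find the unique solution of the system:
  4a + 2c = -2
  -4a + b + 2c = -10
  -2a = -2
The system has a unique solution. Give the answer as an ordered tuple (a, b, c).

Form the augmented matrix and row-reduce:
  [  4  0  2  |   -2 ]
  [ -4  1  2  |  -10 ]
  [ -2  0  0  |   -2 ]
R1 := 1/4·R1
  [  1  0  1/2  |  -1/2 ]
  [ -4  1    2  |   -10 ]
  [ -2  0    0  |    -2 ]
R2 := R2 + 4·R1
  [  1  0  1/2  |  -1/2 ]
  [  0  1    4  |   -12 ]
  [ -2  0    0  |    -2 ]
R3 := R3 + 2·R1
  [ 1  0  1/2  |  -1/2 ]
  [ 0  1    4  |   -12 ]
  [ 0  0    1  |    -3 ]
R2 := R2 − 4·R3
  [ 1  0  1/2  |  -1/2 ]
  [ 0  1    0  |     0 ]
  [ 0  0    1  |    -3 ]
R1 := R1 − 1/2·R3
  [ 1  0  0  |   1 ]
  [ 0  1  0  |   0 ]
  [ 0  0  1  |  -3 ]
Reading off the last column: a = 1, b = 0, c = -3.

(1, 0, -3)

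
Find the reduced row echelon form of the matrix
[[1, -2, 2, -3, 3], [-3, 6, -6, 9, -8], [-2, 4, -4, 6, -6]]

R2 ← R2 + 3·R1
  [  1  -2   2  -3   3 ]
  [  0   0   0   0   1 ]
  [ -2   4  -4   6  -6 ]
R3 ← R3 + 2·R1
  [ 1  -2  2  -3  3 ]
  [ 0   0  0   0  1 ]
  [ 0   0  0   0  0 ]
R1 ← R1 − 3·R2
  [ 1  -2  2  -3  0 ]
  [ 0   0  0   0  1 ]
  [ 0   0  0   0  0 ]

[[1, -2, 2, -3, 0], [0, 0, 0, 0, 1], [0, 0, 0, 0, 0]]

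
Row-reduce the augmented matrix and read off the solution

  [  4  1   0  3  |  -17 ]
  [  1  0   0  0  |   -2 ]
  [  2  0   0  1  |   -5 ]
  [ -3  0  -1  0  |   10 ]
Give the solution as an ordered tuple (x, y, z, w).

ρ1 ← 1/4·ρ1
  [  1  1/4   0  3/4  |  -17/4 ]
  [  1    0   0    0  |     -2 ]
  [  2    0   0    1  |     -5 ]
  [ -3    0  -1    0  |     10 ]
ρ2 ← ρ2 − ρ1
  [  1   1/4   0   3/4  |  -17/4 ]
  [  0  -1/4   0  -3/4  |    9/4 ]
  [  2     0   0     1  |     -5 ]
  [ -3     0  -1     0  |     10 ]
ρ3 ← ρ3 − 2·ρ1
  [  1   1/4   0   3/4  |  -17/4 ]
  [  0  -1/4   0  -3/4  |    9/4 ]
  [  0  -1/2   0  -1/2  |    7/2 ]
  [ -3     0  -1     0  |     10 ]
ρ4 ← ρ4 + 3·ρ1
  [ 1   1/4   0   3/4  |  -17/4 ]
  [ 0  -1/4   0  -3/4  |    9/4 ]
  [ 0  -1/2   0  -1/2  |    7/2 ]
  [ 0   3/4  -1   9/4  |  -11/4 ]
ρ2 ← -4·ρ2
  [ 1   1/4   0   3/4  |  -17/4 ]
  [ 0     1   0     3  |     -9 ]
  [ 0  -1/2   0  -1/2  |    7/2 ]
  [ 0   3/4  -1   9/4  |  -11/4 ]
ρ3 ← ρ3 + 1/2·ρ2
  [ 1  1/4   0  3/4  |  -17/4 ]
  [ 0    1   0    3  |     -9 ]
  [ 0    0   0    1  |     -1 ]
  [ 0  3/4  -1  9/4  |  -11/4 ]
ρ4 ← ρ4 − 3/4·ρ2
  [ 1  1/4   0  3/4  |  -17/4 ]
  [ 0    1   0    3  |     -9 ]
  [ 0    0   0    1  |     -1 ]
  [ 0    0  -1    0  |      4 ]
ρ3 <-> ρ4
  [ 1  1/4   0  3/4  |  -17/4 ]
  [ 0    1   0    3  |     -9 ]
  [ 0    0  -1    0  |      4 ]
  [ 0    0   0    1  |     -1 ]
ρ3 ← -1·ρ3
  [ 1  1/4  0  3/4  |  -17/4 ]
  [ 0    1  0    3  |     -9 ]
  [ 0    0  1    0  |     -4 ]
  [ 0    0  0    1  |     -1 ]
ρ2 ← ρ2 − 3·ρ4
  [ 1  1/4  0  3/4  |  -17/4 ]
  [ 0    1  0    0  |     -6 ]
  [ 0    0  1    0  |     -4 ]
  [ 0    0  0    1  |     -1 ]
ρ1 ← ρ1 − 3/4·ρ4
  [ 1  1/4  0  0  |  -7/2 ]
  [ 0    1  0  0  |    -6 ]
  [ 0    0  1  0  |    -4 ]
  [ 0    0  0  1  |    -1 ]
ρ1 ← ρ1 − 1/4·ρ2
  [ 1  0  0  0  |  -2 ]
  [ 0  1  0  0  |  -6 ]
  [ 0  0  1  0  |  -4 ]
  [ 0  0  0  1  |  -1 ]
Reading off the last column: x = -2, y = -6, z = -4, w = -1.

(-2, -6, -4, -1)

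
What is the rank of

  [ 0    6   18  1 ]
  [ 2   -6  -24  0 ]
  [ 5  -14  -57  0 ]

Swap r1 and r2.
Multiply r1 by 1/2.
Subtract 5 times r1 from r3.
Multiply r2 by 1/6.
Subtract r2 from r3.
Multiply r3 by -6.
Subtract 1/6 times r3 from r2.
Add 3 times r2 to r1.
The reduced form has 3 nonzero rows.

rank = 3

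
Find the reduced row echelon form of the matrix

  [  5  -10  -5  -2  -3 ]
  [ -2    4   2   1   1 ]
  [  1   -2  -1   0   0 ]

r1 → 1/5·r1
  [  1  -2  -1  -2/5  -3/5 ]
  [ -2   4   2     1     1 ]
  [  1  -2  -1     0     0 ]
r2 → r2 + 2·r1
  [ 1  -2  -1  -2/5  -3/5 ]
  [ 0   0   0   1/5  -1/5 ]
  [ 1  -2  -1     0     0 ]
r3 → r3 − r1
  [ 1  -2  -1  -2/5  -3/5 ]
  [ 0   0   0   1/5  -1/5 ]
  [ 0   0   0   2/5   3/5 ]
r2 → 5·r2
  [ 1  -2  -1  -2/5  -3/5 ]
  [ 0   0   0     1    -1 ]
  [ 0   0   0   2/5   3/5 ]
r3 → r3 − 2/5·r2
  [ 1  -2  -1  -2/5  -3/5 ]
  [ 0   0   0     1    -1 ]
  [ 0   0   0     0     1 ]
r2 → r2 + r3
  [ 1  -2  -1  -2/5  -3/5 ]
  [ 0   0   0     1     0 ]
  [ 0   0   0     0     1 ]
r1 → r1 + 3/5·r3
  [ 1  -2  -1  -2/5  0 ]
  [ 0   0   0     1  0 ]
  [ 0   0   0     0  1 ]
r1 → r1 + 2/5·r2
  [ 1  -2  -1  0  0 ]
  [ 0   0   0  1  0 ]
  [ 0   0   0  0  1 ]

[[1, -2, -1, 0, 0], [0, 0, 0, 1, 0], [0, 0, 0, 0, 1]]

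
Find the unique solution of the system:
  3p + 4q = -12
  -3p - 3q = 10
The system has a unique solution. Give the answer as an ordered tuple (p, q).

(-4/3, -2)

Form the augmented matrix and row-reduce:
  [  3   4  |  -12 ]
  [ -3  -3  |   10 ]
Multiply r1 by 1/3.
  [  1  4/3  |  -4 ]
  [ -3   -3  |  10 ]
Add 3 times r1 to r2.
  [ 1  4/3  |  -4 ]
  [ 0    1  |  -2 ]
Subtract 4/3 times r2 from r1.
  [ 1  0  |  -4/3 ]
  [ 0  1  |    -2 ]
Reading off the last column: p = -4/3, q = -2.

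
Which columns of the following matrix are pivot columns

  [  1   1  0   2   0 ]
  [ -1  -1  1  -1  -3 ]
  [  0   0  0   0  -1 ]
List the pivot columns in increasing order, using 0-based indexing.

0, 2, 4

Add R1 to R2.
  [ 1  1  0  2   0 ]
  [ 0  0  1  1  -3 ]
  [ 0  0  0  0  -1 ]
Multiply R3 by -1.
  [ 1  1  0  2   0 ]
  [ 0  0  1  1  -3 ]
  [ 0  0  0  0   1 ]
Add 3 times R3 to R2.
  [ 1  1  0  2  0 ]
  [ 0  0  1  1  0 ]
  [ 0  0  0  0  1 ]
Pivot columns are the columns containing a leading 1.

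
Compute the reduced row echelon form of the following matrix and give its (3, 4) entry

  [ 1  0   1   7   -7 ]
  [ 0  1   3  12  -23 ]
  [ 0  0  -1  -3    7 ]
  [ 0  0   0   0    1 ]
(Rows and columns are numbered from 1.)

ρ3 -> -1·ρ3
  [ 1  0  1   7   -7 ]
  [ 0  1  3  12  -23 ]
  [ 0  0  1   3   -7 ]
  [ 0  0  0   0    1 ]
ρ3 -> ρ3 + 7·ρ4
  [ 1  0  1   7   -7 ]
  [ 0  1  3  12  -23 ]
  [ 0  0  1   3    0 ]
  [ 0  0  0   0    1 ]
ρ2 -> ρ2 + 23·ρ4
  [ 1  0  1   7  -7 ]
  [ 0  1  3  12   0 ]
  [ 0  0  1   3   0 ]
  [ 0  0  0   0   1 ]
ρ1 -> ρ1 + 7·ρ4
  [ 1  0  1   7  0 ]
  [ 0  1  3  12  0 ]
  [ 0  0  1   3  0 ]
  [ 0  0  0   0  1 ]
ρ2 -> ρ2 − 3·ρ3
  [ 1  0  1  7  0 ]
  [ 0  1  0  3  0 ]
  [ 0  0  1  3  0 ]
  [ 0  0  0  0  1 ]
ρ1 -> ρ1 − ρ3
  [ 1  0  0  4  0 ]
  [ 0  1  0  3  0 ]
  [ 0  0  1  3  0 ]
  [ 0  0  0  0  1 ]

3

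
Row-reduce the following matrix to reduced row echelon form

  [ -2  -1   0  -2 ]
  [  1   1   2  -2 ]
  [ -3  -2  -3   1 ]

Multiply R1 by -1/2.
  [  1  1/2   0   1 ]
  [  1    1   2  -2 ]
  [ -3   -2  -3   1 ]
Subtract R1 from R2.
  [  1  1/2   0   1 ]
  [  0  1/2   2  -3 ]
  [ -3   -2  -3   1 ]
Add 3 times R1 to R3.
  [ 1   1/2   0   1 ]
  [ 0   1/2   2  -3 ]
  [ 0  -1/2  -3   4 ]
Multiply R2 by 2.
  [ 1   1/2   0   1 ]
  [ 0     1   4  -6 ]
  [ 0  -1/2  -3   4 ]
Add 1/2 times R2 to R3.
  [ 1  1/2   0   1 ]
  [ 0    1   4  -6 ]
  [ 0    0  -1   1 ]
Multiply R3 by -1.
  [ 1  1/2  0   1 ]
  [ 0    1  4  -6 ]
  [ 0    0  1  -1 ]
Subtract 4 times R3 from R2.
  [ 1  1/2  0   1 ]
  [ 0    1  0  -2 ]
  [ 0    0  1  -1 ]
Subtract 1/2 times R2 from R1.
  [ 1  0  0   2 ]
  [ 0  1  0  -2 ]
  [ 0  0  1  -1 ]

[[1, 0, 0, 2], [0, 1, 0, -2], [0, 0, 1, -1]]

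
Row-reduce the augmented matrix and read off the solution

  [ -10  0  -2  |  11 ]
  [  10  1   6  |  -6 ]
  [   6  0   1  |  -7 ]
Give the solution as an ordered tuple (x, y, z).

(-3/2, -3, 2)

ρ1 ← -1/10·ρ1
  [  1  0  1/5  |  -11/10 ]
  [ 10  1    6  |      -6 ]
  [  6  0    1  |      -7 ]
ρ2 ← ρ2 − 10·ρ1
  [ 1  0  1/5  |  -11/10 ]
  [ 0  1    4  |       5 ]
  [ 6  0    1  |      -7 ]
ρ3 ← ρ3 − 6·ρ1
  [ 1  0   1/5  |  -11/10 ]
  [ 0  1     4  |       5 ]
  [ 0  0  -1/5  |    -2/5 ]
ρ3 ← -5·ρ3
  [ 1  0  1/5  |  -11/10 ]
  [ 0  1    4  |       5 ]
  [ 0  0    1  |       2 ]
ρ2 ← ρ2 − 4·ρ3
  [ 1  0  1/5  |  -11/10 ]
  [ 0  1    0  |      -3 ]
  [ 0  0    1  |       2 ]
ρ1 ← ρ1 − 1/5·ρ3
  [ 1  0  0  |  -3/2 ]
  [ 0  1  0  |    -3 ]
  [ 0  0  1  |     2 ]
Reading off the last column: x = -3/2, y = -3, z = 2.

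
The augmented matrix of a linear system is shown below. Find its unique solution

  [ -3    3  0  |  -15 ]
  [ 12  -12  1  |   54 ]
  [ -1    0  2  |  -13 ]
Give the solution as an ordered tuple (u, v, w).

Multiply r1 by -1/3.
  [  1   -1  0  |    5 ]
  [ 12  -12  1  |   54 ]
  [ -1    0  2  |  -13 ]
Subtract 12 times r1 from r2.
  [  1  -1  0  |    5 ]
  [  0   0  1  |   -6 ]
  [ -1   0  2  |  -13 ]
Add r1 to r3.
  [ 1  -1  0  |   5 ]
  [ 0   0  1  |  -6 ]
  [ 0  -1  2  |  -8 ]
Swap r2 and r3.
  [ 1  -1  0  |   5 ]
  [ 0  -1  2  |  -8 ]
  [ 0   0  1  |  -6 ]
Multiply r2 by -1.
  [ 1  -1   0  |   5 ]
  [ 0   1  -2  |   8 ]
  [ 0   0   1  |  -6 ]
Add 2 times r3 to r2.
  [ 1  -1  0  |   5 ]
  [ 0   1  0  |  -4 ]
  [ 0   0  1  |  -6 ]
Add r2 to r1.
  [ 1  0  0  |   1 ]
  [ 0  1  0  |  -4 ]
  [ 0  0  1  |  -6 ]
Reading off the last column: u = 1, v = -4, w = -6.

(1, -4, -6)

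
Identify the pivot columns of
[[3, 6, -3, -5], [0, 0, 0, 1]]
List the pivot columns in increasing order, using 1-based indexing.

1, 4

ρ1 -> 1/3·ρ1
  [ 1  2  -1  -5/3 ]
  [ 0  0   0     1 ]
ρ1 -> ρ1 + 5/3·ρ2
  [ 1  2  -1  0 ]
  [ 0  0   0  1 ]
Pivot columns are the columns containing a leading 1.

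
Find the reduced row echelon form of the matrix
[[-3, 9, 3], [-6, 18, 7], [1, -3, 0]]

r1 ← -1/3·r1
  [  1  -3  -1 ]
  [ -6  18   7 ]
  [  1  -3   0 ]
r2 ← r2 + 6·r1
  [ 1  -3  -1 ]
  [ 0   0   1 ]
  [ 1  -3   0 ]
r3 ← r3 − r1
  [ 1  -3  -1 ]
  [ 0   0   1 ]
  [ 0   0   1 ]
r3 ← r3 − r2
  [ 1  -3  -1 ]
  [ 0   0   1 ]
  [ 0   0   0 ]
r1 ← r1 + r2
  [ 1  -3  0 ]
  [ 0   0  1 ]
  [ 0   0  0 ]

[[1, -3, 0], [0, 0, 1], [0, 0, 0]]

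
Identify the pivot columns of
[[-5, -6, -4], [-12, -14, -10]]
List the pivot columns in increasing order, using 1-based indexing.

1, 2

R1 := -1/5·R1
  [   1  6/5  4/5 ]
  [ -12  -14  -10 ]
R2 := R2 + 12·R1
  [ 1  6/5   4/5 ]
  [ 0  2/5  -2/5 ]
R2 := 5/2·R2
  [ 1  6/5  4/5 ]
  [ 0    1   -1 ]
R1 := R1 − 6/5·R2
  [ 1  0   2 ]
  [ 0  1  -1 ]
Pivot columns are the columns containing a leading 1.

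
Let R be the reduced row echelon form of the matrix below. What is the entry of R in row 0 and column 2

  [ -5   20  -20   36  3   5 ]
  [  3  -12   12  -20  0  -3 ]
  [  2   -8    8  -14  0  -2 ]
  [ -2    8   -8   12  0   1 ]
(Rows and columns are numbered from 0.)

ρ1 → -1/5·ρ1
  [  1   -4   4  -36/5  -3/5  -1 ]
  [  3  -12  12    -20     0  -3 ]
  [  2   -8   8    -14     0  -2 ]
  [ -2    8  -8     12     0   1 ]
ρ2 → ρ2 − 3·ρ1
  [  1  -4   4  -36/5  -3/5  -1 ]
  [  0   0   0    8/5   9/5   0 ]
  [  2  -8   8    -14     0  -2 ]
  [ -2   8  -8     12     0   1 ]
ρ3 → ρ3 − 2·ρ1
  [  1  -4   4  -36/5  -3/5  -1 ]
  [  0   0   0    8/5   9/5   0 ]
  [  0   0   0    2/5   6/5   0 ]
  [ -2   8  -8     12     0   1 ]
ρ4 → ρ4 + 2·ρ1
  [ 1  -4  4  -36/5  -3/5  -1 ]
  [ 0   0  0    8/5   9/5   0 ]
  [ 0   0  0    2/5   6/5   0 ]
  [ 0   0  0  -12/5  -6/5  -1 ]
ρ2 → 5/8·ρ2
  [ 1  -4  4  -36/5  -3/5  -1 ]
  [ 0   0  0      1   9/8   0 ]
  [ 0   0  0    2/5   6/5   0 ]
  [ 0   0  0  -12/5  -6/5  -1 ]
ρ3 → ρ3 − 2/5·ρ2
  [ 1  -4  4  -36/5  -3/5  -1 ]
  [ 0   0  0      1   9/8   0 ]
  [ 0   0  0      0   3/4   0 ]
  [ 0   0  0  -12/5  -6/5  -1 ]
ρ4 → ρ4 + 12/5·ρ2
  [ 1  -4  4  -36/5  -3/5  -1 ]
  [ 0   0  0      1   9/8   0 ]
  [ 0   0  0      0   3/4   0 ]
  [ 0   0  0      0   3/2  -1 ]
ρ3 → 4/3·ρ3
  [ 1  -4  4  -36/5  -3/5  -1 ]
  [ 0   0  0      1   9/8   0 ]
  [ 0   0  0      0     1   0 ]
  [ 0   0  0      0   3/2  -1 ]
ρ4 → ρ4 − 3/2·ρ3
  [ 1  -4  4  -36/5  -3/5  -1 ]
  [ 0   0  0      1   9/8   0 ]
  [ 0   0  0      0     1   0 ]
  [ 0   0  0      0     0  -1 ]
ρ4 → -1·ρ4
  [ 1  -4  4  -36/5  -3/5  -1 ]
  [ 0   0  0      1   9/8   0 ]
  [ 0   0  0      0     1   0 ]
  [ 0   0  0      0     0   1 ]
ρ1 → ρ1 + ρ4
  [ 1  -4  4  -36/5  -3/5  0 ]
  [ 0   0  0      1   9/8  0 ]
  [ 0   0  0      0     1  0 ]
  [ 0   0  0      0     0  1 ]
ρ2 → ρ2 − 9/8·ρ3
  [ 1  -4  4  -36/5  -3/5  0 ]
  [ 0   0  0      1     0  0 ]
  [ 0   0  0      0     1  0 ]
  [ 0   0  0      0     0  1 ]
ρ1 → ρ1 + 3/5·ρ3
  [ 1  -4  4  -36/5  0  0 ]
  [ 0   0  0      1  0  0 ]
  [ 0   0  0      0  1  0 ]
  [ 0   0  0      0  0  1 ]
ρ1 → ρ1 + 36/5·ρ2
  [ 1  -4  4  0  0  0 ]
  [ 0   0  0  1  0  0 ]
  [ 0   0  0  0  1  0 ]
  [ 0   0  0  0  0  1 ]

4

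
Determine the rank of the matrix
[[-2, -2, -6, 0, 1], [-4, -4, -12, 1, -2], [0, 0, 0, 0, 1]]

ρ1 -> -1/2·ρ1
  [  1   1    3  0  -1/2 ]
  [ -4  -4  -12  1    -2 ]
  [  0   0    0  0     1 ]
ρ2 -> ρ2 + 4·ρ1
  [ 1  1  3  0  -1/2 ]
  [ 0  0  0  1    -4 ]
  [ 0  0  0  0     1 ]
ρ2 -> ρ2 + 4·ρ3
  [ 1  1  3  0  -1/2 ]
  [ 0  0  0  1     0 ]
  [ 0  0  0  0     1 ]
ρ1 -> ρ1 + 1/2·ρ3
  [ 1  1  3  0  0 ]
  [ 0  0  0  1  0 ]
  [ 0  0  0  0  1 ]
The reduced form has 3 nonzero rows.

rank = 3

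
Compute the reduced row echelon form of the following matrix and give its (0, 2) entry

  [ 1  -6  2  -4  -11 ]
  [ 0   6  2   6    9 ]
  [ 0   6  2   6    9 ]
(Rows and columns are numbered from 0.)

4

R2 ← 1/6·R2
  [ 1  -6    2  -4  -11 ]
  [ 0   1  1/3   1  3/2 ]
  [ 0   6    2   6    9 ]
R3 ← R3 − 6·R2
  [ 1  -6    2  -4  -11 ]
  [ 0   1  1/3   1  3/2 ]
  [ 0   0    0   0    0 ]
R1 ← R1 + 6·R2
  [ 1  0    4  2   -2 ]
  [ 0  1  1/3  1  3/2 ]
  [ 0  0    0  0    0 ]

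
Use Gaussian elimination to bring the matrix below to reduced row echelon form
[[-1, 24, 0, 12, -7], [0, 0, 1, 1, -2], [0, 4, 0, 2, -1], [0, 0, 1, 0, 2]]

Multiply R1 by -1.
  [ 1  -24  0  -12   7 ]
  [ 0    0  1    1  -2 ]
  [ 0    4  0    2  -1 ]
  [ 0    0  1    0   2 ]
Swap R2 and R3.
  [ 1  -24  0  -12   7 ]
  [ 0    4  0    2  -1 ]
  [ 0    0  1    1  -2 ]
  [ 0    0  1    0   2 ]
Multiply R2 by 1/4.
  [ 1  -24  0  -12     7 ]
  [ 0    1  0  1/2  -1/4 ]
  [ 0    0  1    1    -2 ]
  [ 0    0  1    0     2 ]
Subtract R3 from R4.
  [ 1  -24  0  -12     7 ]
  [ 0    1  0  1/2  -1/4 ]
  [ 0    0  1    1    -2 ]
  [ 0    0  0   -1     4 ]
Multiply R4 by -1.
  [ 1  -24  0  -12     7 ]
  [ 0    1  0  1/2  -1/4 ]
  [ 0    0  1    1    -2 ]
  [ 0    0  0    1    -4 ]
Subtract R4 from R3.
  [ 1  -24  0  -12     7 ]
  [ 0    1  0  1/2  -1/4 ]
  [ 0    0  1    0     2 ]
  [ 0    0  0    1    -4 ]
Subtract 1/2 times R4 from R2.
  [ 1  -24  0  -12    7 ]
  [ 0    1  0    0  7/4 ]
  [ 0    0  1    0    2 ]
  [ 0    0  0    1   -4 ]
Add 12 times R4 to R1.
  [ 1  -24  0  0  -41 ]
  [ 0    1  0  0  7/4 ]
  [ 0    0  1  0    2 ]
  [ 0    0  0  1   -4 ]
Add 24 times R2 to R1.
  [ 1  0  0  0    1 ]
  [ 0  1  0  0  7/4 ]
  [ 0  0  1  0    2 ]
  [ 0  0  0  1   -4 ]

[[1, 0, 0, 0, 1], [0, 1, 0, 0, 7/4], [0, 0, 1, 0, 2], [0, 0, 0, 1, -4]]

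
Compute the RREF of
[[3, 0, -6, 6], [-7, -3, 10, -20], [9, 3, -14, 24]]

r1 -> 1/3·r1
  [  1   0   -2    2 ]
  [ -7  -3   10  -20 ]
  [  9   3  -14   24 ]
r2 -> r2 + 7·r1
  [ 1   0   -2   2 ]
  [ 0  -3   -4  -6 ]
  [ 9   3  -14  24 ]
r3 -> r3 − 9·r1
  [ 1   0  -2   2 ]
  [ 0  -3  -4  -6 ]
  [ 0   3   4   6 ]
r2 -> -1/3·r2
  [ 1  0   -2  2 ]
  [ 0  1  4/3  2 ]
  [ 0  3    4  6 ]
r3 -> r3 − 3·r2
  [ 1  0   -2  2 ]
  [ 0  1  4/3  2 ]
  [ 0  0    0  0 ]

[[1, 0, -2, 2], [0, 1, 4/3, 2], [0, 0, 0, 0]]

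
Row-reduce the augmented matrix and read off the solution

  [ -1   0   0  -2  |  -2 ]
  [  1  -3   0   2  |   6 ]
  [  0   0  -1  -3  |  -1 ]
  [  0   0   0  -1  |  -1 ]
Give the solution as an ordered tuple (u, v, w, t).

R1 -> -1·R1
  [ 1   0   0   2  |   2 ]
  [ 1  -3   0   2  |   6 ]
  [ 0   0  -1  -3  |  -1 ]
  [ 0   0   0  -1  |  -1 ]
R2 -> R2 − R1
  [ 1   0   0   2  |   2 ]
  [ 0  -3   0   0  |   4 ]
  [ 0   0  -1  -3  |  -1 ]
  [ 0   0   0  -1  |  -1 ]
R2 -> -1/3·R2
  [ 1  0   0   2  |     2 ]
  [ 0  1   0   0  |  -4/3 ]
  [ 0  0  -1  -3  |    -1 ]
  [ 0  0   0  -1  |    -1 ]
R3 -> -1·R3
  [ 1  0  0   2  |     2 ]
  [ 0  1  0   0  |  -4/3 ]
  [ 0  0  1   3  |     1 ]
  [ 0  0  0  -1  |    -1 ]
R4 -> -1·R4
  [ 1  0  0  2  |     2 ]
  [ 0  1  0  0  |  -4/3 ]
  [ 0  0  1  3  |     1 ]
  [ 0  0  0  1  |     1 ]
R3 -> R3 − 3·R4
  [ 1  0  0  2  |     2 ]
  [ 0  1  0  0  |  -4/3 ]
  [ 0  0  1  0  |    -2 ]
  [ 0  0  0  1  |     1 ]
R1 -> R1 − 2·R4
  [ 1  0  0  0  |     0 ]
  [ 0  1  0  0  |  -4/3 ]
  [ 0  0  1  0  |    -2 ]
  [ 0  0  0  1  |     1 ]
Reading off the last column: u = 0, v = -4/3, w = -2, t = 1.

(0, -4/3, -2, 1)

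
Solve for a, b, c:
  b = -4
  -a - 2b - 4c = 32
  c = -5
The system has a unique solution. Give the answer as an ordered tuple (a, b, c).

(-4, -4, -5)

Form the augmented matrix and row-reduce:
  [  0   1   0  |  -4 ]
  [ -1  -2  -4  |  32 ]
  [  0   0   1  |  -5 ]
ρ1 ↔ ρ2
  [ -1  -2  -4  |  32 ]
  [  0   1   0  |  -4 ]
  [  0   0   1  |  -5 ]
ρ1 -> -1·ρ1
  [ 1  2  4  |  -32 ]
  [ 0  1  0  |   -4 ]
  [ 0  0  1  |   -5 ]
ρ1 -> ρ1 − 4·ρ3
  [ 1  2  0  |  -12 ]
  [ 0  1  0  |   -4 ]
  [ 0  0  1  |   -5 ]
ρ1 -> ρ1 − 2·ρ2
  [ 1  0  0  |  -4 ]
  [ 0  1  0  |  -4 ]
  [ 0  0  1  |  -5 ]
Reading off the last column: a = -4, b = -4, c = -5.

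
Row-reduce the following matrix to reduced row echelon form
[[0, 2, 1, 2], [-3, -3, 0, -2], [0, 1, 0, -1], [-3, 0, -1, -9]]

[[1, 0, 0, 5/3], [0, 1, 0, -1], [0, 0, 1, 4], [0, 0, 0, 0]]

R1 ↔ R2
  [ -3  -3   0  -2 ]
  [  0   2   1   2 ]
  [  0   1   0  -1 ]
  [ -3   0  -1  -9 ]
R1 -> -1/3·R1
  [  1  1   0  2/3 ]
  [  0  2   1    2 ]
  [  0  1   0   -1 ]
  [ -3  0  -1   -9 ]
R4 -> R4 + 3·R1
  [ 1  1   0  2/3 ]
  [ 0  2   1    2 ]
  [ 0  1   0   -1 ]
  [ 0  3  -1   -7 ]
R2 -> 1/2·R2
  [ 1  1    0  2/3 ]
  [ 0  1  1/2    1 ]
  [ 0  1    0   -1 ]
  [ 0  3   -1   -7 ]
R3 -> R3 − R2
  [ 1  1     0  2/3 ]
  [ 0  1   1/2    1 ]
  [ 0  0  -1/2   -2 ]
  [ 0  3    -1   -7 ]
R4 -> R4 − 3·R2
  [ 1  1     0  2/3 ]
  [ 0  1   1/2    1 ]
  [ 0  0  -1/2   -2 ]
  [ 0  0  -5/2  -10 ]
R3 -> -2·R3
  [ 1  1     0  2/3 ]
  [ 0  1   1/2    1 ]
  [ 0  0     1    4 ]
  [ 0  0  -5/2  -10 ]
R4 -> R4 + 5/2·R3
  [ 1  1    0  2/3 ]
  [ 0  1  1/2    1 ]
  [ 0  0    1    4 ]
  [ 0  0    0    0 ]
R2 -> R2 − 1/2·R3
  [ 1  1  0  2/3 ]
  [ 0  1  0   -1 ]
  [ 0  0  1    4 ]
  [ 0  0  0    0 ]
R1 -> R1 − R2
  [ 1  0  0  5/3 ]
  [ 0  1  0   -1 ]
  [ 0  0  1    4 ]
  [ 0  0  0    0 ]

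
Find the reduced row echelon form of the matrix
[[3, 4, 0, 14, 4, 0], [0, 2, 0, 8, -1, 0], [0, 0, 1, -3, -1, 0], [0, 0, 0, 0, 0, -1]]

[[1, 0, 0, -2/3, 2, 0], [0, 1, 0, 4, -1/2, 0], [0, 0, 1, -3, -1, 0], [0, 0, 0, 0, 0, 1]]

R1 -> 1/3·R1
  [ 1  4/3  0  14/3  4/3   0 ]
  [ 0    2  0     8   -1   0 ]
  [ 0    0  1    -3   -1   0 ]
  [ 0    0  0     0    0  -1 ]
R2 -> 1/2·R2
  [ 1  4/3  0  14/3   4/3   0 ]
  [ 0    1  0     4  -1/2   0 ]
  [ 0    0  1    -3    -1   0 ]
  [ 0    0  0     0     0  -1 ]
R4 -> -1·R4
  [ 1  4/3  0  14/3   4/3  0 ]
  [ 0    1  0     4  -1/2  0 ]
  [ 0    0  1    -3    -1  0 ]
  [ 0    0  0     0     0  1 ]
R1 -> R1 − 4/3·R2
  [ 1  0  0  -2/3     2  0 ]
  [ 0  1  0     4  -1/2  0 ]
  [ 0  0  1    -3    -1  0 ]
  [ 0  0  0     0     0  1 ]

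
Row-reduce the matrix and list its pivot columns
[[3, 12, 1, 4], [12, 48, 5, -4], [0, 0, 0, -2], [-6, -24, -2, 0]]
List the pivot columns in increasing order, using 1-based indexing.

r1 := 1/3·r1
  [  1    4  1/3  4/3 ]
  [ 12   48    5   -4 ]
  [  0    0    0   -2 ]
  [ -6  -24   -2    0 ]
r2 := r2 − 12·r1
  [  1    4  1/3  4/3 ]
  [  0    0    1  -20 ]
  [  0    0    0   -2 ]
  [ -6  -24   -2    0 ]
r4 := r4 + 6·r1
  [ 1  4  1/3  4/3 ]
  [ 0  0    1  -20 ]
  [ 0  0    0   -2 ]
  [ 0  0    0    8 ]
r3 := -1/2·r3
  [ 1  4  1/3  4/3 ]
  [ 0  0    1  -20 ]
  [ 0  0    0    1 ]
  [ 0  0    0    8 ]
r4 := r4 − 8·r3
  [ 1  4  1/3  4/3 ]
  [ 0  0    1  -20 ]
  [ 0  0    0    1 ]
  [ 0  0    0    0 ]
r2 := r2 + 20·r3
  [ 1  4  1/3  4/3 ]
  [ 0  0    1    0 ]
  [ 0  0    0    1 ]
  [ 0  0    0    0 ]
r1 := r1 − 4/3·r3
  [ 1  4  1/3  0 ]
  [ 0  0    1  0 ]
  [ 0  0    0  1 ]
  [ 0  0    0  0 ]
r1 := r1 − 1/3·r2
  [ 1  4  0  0 ]
  [ 0  0  1  0 ]
  [ 0  0  0  1 ]
  [ 0  0  0  0 ]
Pivot columns are the columns containing a leading 1.

1, 3, 4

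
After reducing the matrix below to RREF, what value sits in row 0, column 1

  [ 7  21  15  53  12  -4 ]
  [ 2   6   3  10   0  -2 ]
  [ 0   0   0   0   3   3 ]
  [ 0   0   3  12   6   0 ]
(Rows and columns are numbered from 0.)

ρ1 → 1/7·ρ1
  [ 1  3  15/7  53/7  12/7  -4/7 ]
  [ 2  6     3    10     0    -2 ]
  [ 0  0     0     0     3     3 ]
  [ 0  0     3    12     6     0 ]
ρ2 → ρ2 − 2·ρ1
  [ 1  3  15/7   53/7   12/7  -4/7 ]
  [ 0  0  -9/7  -36/7  -24/7  -6/7 ]
  [ 0  0     0      0      3     3 ]
  [ 0  0     3     12      6     0 ]
ρ2 → -7/9·ρ2
  [ 1  3  15/7  53/7  12/7  -4/7 ]
  [ 0  0     1     4   8/3   2/3 ]
  [ 0  0     0     0     3     3 ]
  [ 0  0     3    12     6     0 ]
ρ4 → ρ4 − 3·ρ2
  [ 1  3  15/7  53/7  12/7  -4/7 ]
  [ 0  0     1     4   8/3   2/3 ]
  [ 0  0     0     0     3     3 ]
  [ 0  0     0     0    -2    -2 ]
ρ3 → 1/3·ρ3
  [ 1  3  15/7  53/7  12/7  -4/7 ]
  [ 0  0     1     4   8/3   2/3 ]
  [ 0  0     0     0     1     1 ]
  [ 0  0     0     0    -2    -2 ]
ρ4 → ρ4 + 2·ρ3
  [ 1  3  15/7  53/7  12/7  -4/7 ]
  [ 0  0     1     4   8/3   2/3 ]
  [ 0  0     0     0     1     1 ]
  [ 0  0     0     0     0     0 ]
ρ2 → ρ2 − 8/3·ρ3
  [ 1  3  15/7  53/7  12/7  -4/7 ]
  [ 0  0     1     4     0    -2 ]
  [ 0  0     0     0     1     1 ]
  [ 0  0     0     0     0     0 ]
ρ1 → ρ1 − 12/7·ρ3
  [ 1  3  15/7  53/7  0  -16/7 ]
  [ 0  0     1     4  0     -2 ]
  [ 0  0     0     0  1      1 ]
  [ 0  0     0     0  0      0 ]
ρ1 → ρ1 − 15/7·ρ2
  [ 1  3  0  -1  0   2 ]
  [ 0  0  1   4  0  -2 ]
  [ 0  0  0   0  1   1 ]
  [ 0  0  0   0  0   0 ]

3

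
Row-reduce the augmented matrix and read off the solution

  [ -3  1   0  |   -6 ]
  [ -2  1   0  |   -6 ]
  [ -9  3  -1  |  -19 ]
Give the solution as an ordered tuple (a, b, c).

(0, -6, 1)

ρ1 → -1/3·ρ1
  [  1  -1/3   0  |    2 ]
  [ -2     1   0  |   -6 ]
  [ -9     3  -1  |  -19 ]
ρ2 → ρ2 + 2·ρ1
  [  1  -1/3   0  |    2 ]
  [  0   1/3   0  |   -2 ]
  [ -9     3  -1  |  -19 ]
ρ3 → ρ3 + 9·ρ1
  [ 1  -1/3   0  |   2 ]
  [ 0   1/3   0  |  -2 ]
  [ 0     0  -1  |  -1 ]
ρ2 → 3·ρ2
  [ 1  -1/3   0  |   2 ]
  [ 0     1   0  |  -6 ]
  [ 0     0  -1  |  -1 ]
ρ3 → -1·ρ3
  [ 1  -1/3  0  |   2 ]
  [ 0     1  0  |  -6 ]
  [ 0     0  1  |   1 ]
ρ1 → ρ1 + 1/3·ρ2
  [ 1  0  0  |   0 ]
  [ 0  1  0  |  -6 ]
  [ 0  0  1  |   1 ]
Reading off the last column: a = 0, b = -6, c = 1.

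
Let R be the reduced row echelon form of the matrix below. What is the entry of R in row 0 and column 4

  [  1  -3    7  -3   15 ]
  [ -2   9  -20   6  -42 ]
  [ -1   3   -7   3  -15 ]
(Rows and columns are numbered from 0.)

R2 := R2 + 2·R1
  [  1  -3   7  -3   15 ]
  [  0   3  -6   0  -12 ]
  [ -1   3  -7   3  -15 ]
R3 := R3 + R1
  [ 1  -3   7  -3   15 ]
  [ 0   3  -6   0  -12 ]
  [ 0   0   0   0    0 ]
R2 := 1/3·R2
  [ 1  -3   7  -3  15 ]
  [ 0   1  -2   0  -4 ]
  [ 0   0   0   0   0 ]
R1 := R1 + 3·R2
  [ 1  0   1  -3   3 ]
  [ 0  1  -2   0  -4 ]
  [ 0  0   0   0   0 ]

3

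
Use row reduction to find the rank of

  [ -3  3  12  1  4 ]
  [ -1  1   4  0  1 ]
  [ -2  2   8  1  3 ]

ρ1 ← -1/3·ρ1
ρ2 ← ρ2 + ρ1
ρ3 ← ρ3 + 2·ρ1
ρ2 ← -3·ρ2
ρ3 ← ρ3 − 1/3·ρ2
ρ1 ← ρ1 + 1/3·ρ2
The reduced form has 2 nonzero rows.

rank = 2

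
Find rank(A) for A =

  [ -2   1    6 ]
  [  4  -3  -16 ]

ρ1 := -1/2·ρ1
  [ 1  -1/2   -3 ]
  [ 4    -3  -16 ]
ρ2 := ρ2 − 4·ρ1
  [ 1  -1/2  -3 ]
  [ 0    -1  -4 ]
ρ2 := -1·ρ2
  [ 1  -1/2  -3 ]
  [ 0     1   4 ]
ρ1 := ρ1 + 1/2·ρ2
  [ 1  0  -1 ]
  [ 0  1   4 ]
The reduced form has 2 nonzero rows.

rank = 2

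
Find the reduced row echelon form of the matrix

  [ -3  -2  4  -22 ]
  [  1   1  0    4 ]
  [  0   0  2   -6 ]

R1 -> -1/3·R1
  [ 1  2/3  -4/3  22/3 ]
  [ 1    1     0     4 ]
  [ 0    0     2    -6 ]
R2 -> R2 − R1
  [ 1  2/3  -4/3   22/3 ]
  [ 0  1/3   4/3  -10/3 ]
  [ 0    0     2     -6 ]
R2 -> 3·R2
  [ 1  2/3  -4/3  22/3 ]
  [ 0    1     4   -10 ]
  [ 0    0     2    -6 ]
R3 -> 1/2·R3
  [ 1  2/3  -4/3  22/3 ]
  [ 0    1     4   -10 ]
  [ 0    0     1    -3 ]
R2 -> R2 − 4·R3
  [ 1  2/3  -4/3  22/3 ]
  [ 0    1     0     2 ]
  [ 0    0     1    -3 ]
R1 -> R1 + 4/3·R3
  [ 1  2/3  0  10/3 ]
  [ 0    1  0     2 ]
  [ 0    0  1    -3 ]
R1 -> R1 − 2/3·R2
  [ 1  0  0   2 ]
  [ 0  1  0   2 ]
  [ 0  0  1  -3 ]

[[1, 0, 0, 2], [0, 1, 0, 2], [0, 0, 1, -3]]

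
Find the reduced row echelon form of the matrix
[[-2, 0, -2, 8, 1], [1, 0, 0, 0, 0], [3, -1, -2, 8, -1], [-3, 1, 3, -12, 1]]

Multiply r1 by -1/2.
  [  1   0   1   -4  -1/2 ]
  [  1   0   0    0     0 ]
  [  3  -1  -2    8    -1 ]
  [ -3   1   3  -12     1 ]
Subtract r1 from r2.
  [  1   0   1   -4  -1/2 ]
  [  0   0  -1    4   1/2 ]
  [  3  -1  -2    8    -1 ]
  [ -3   1   3  -12     1 ]
Subtract 3 times r1 from r3.
  [  1   0   1   -4  -1/2 ]
  [  0   0  -1    4   1/2 ]
  [  0  -1  -5   20   1/2 ]
  [ -3   1   3  -12     1 ]
Add 3 times r1 to r4.
  [ 1   0   1   -4  -1/2 ]
  [ 0   0  -1    4   1/2 ]
  [ 0  -1  -5   20   1/2 ]
  [ 0   1   6  -24  -1/2 ]
Swap r2 and r3.
  [ 1   0   1   -4  -1/2 ]
  [ 0  -1  -5   20   1/2 ]
  [ 0   0  -1    4   1/2 ]
  [ 0   1   6  -24  -1/2 ]
Multiply r2 by -1.
  [ 1  0   1   -4  -1/2 ]
  [ 0  1   5  -20  -1/2 ]
  [ 0  0  -1    4   1/2 ]
  [ 0  1   6  -24  -1/2 ]
Subtract r2 from r4.
  [ 1  0   1   -4  -1/2 ]
  [ 0  1   5  -20  -1/2 ]
  [ 0  0  -1    4   1/2 ]
  [ 0  0   1   -4     0 ]
Multiply r3 by -1.
  [ 1  0  1   -4  -1/2 ]
  [ 0  1  5  -20  -1/2 ]
  [ 0  0  1   -4  -1/2 ]
  [ 0  0  1   -4     0 ]
Subtract r3 from r4.
  [ 1  0  1   -4  -1/2 ]
  [ 0  1  5  -20  -1/2 ]
  [ 0  0  1   -4  -1/2 ]
  [ 0  0  0    0   1/2 ]
Multiply r4 by 2.
  [ 1  0  1   -4  -1/2 ]
  [ 0  1  5  -20  -1/2 ]
  [ 0  0  1   -4  -1/2 ]
  [ 0  0  0    0     1 ]
Add 1/2 times r4 to r3.
  [ 1  0  1   -4  -1/2 ]
  [ 0  1  5  -20  -1/2 ]
  [ 0  0  1   -4     0 ]
  [ 0  0  0    0     1 ]
Add 1/2 times r4 to r2.
  [ 1  0  1   -4  -1/2 ]
  [ 0  1  5  -20     0 ]
  [ 0  0  1   -4     0 ]
  [ 0  0  0    0     1 ]
Add 1/2 times r4 to r1.
  [ 1  0  1   -4  0 ]
  [ 0  1  5  -20  0 ]
  [ 0  0  1   -4  0 ]
  [ 0  0  0    0  1 ]
Subtract 5 times r3 from r2.
  [ 1  0  1  -4  0 ]
  [ 0  1  0   0  0 ]
  [ 0  0  1  -4  0 ]
  [ 0  0  0   0  1 ]
Subtract r3 from r1.
  [ 1  0  0   0  0 ]
  [ 0  1  0   0  0 ]
  [ 0  0  1  -4  0 ]
  [ 0  0  0   0  1 ]

[[1, 0, 0, 0, 0], [0, 1, 0, 0, 0], [0, 0, 1, -4, 0], [0, 0, 0, 0, 1]]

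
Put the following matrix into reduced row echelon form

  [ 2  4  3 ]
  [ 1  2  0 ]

R1 → 1/2·R1
  [ 1  2  3/2 ]
  [ 1  2    0 ]
R2 → R2 − R1
  [ 1  2   3/2 ]
  [ 0  0  -3/2 ]
R2 → -2/3·R2
  [ 1  2  3/2 ]
  [ 0  0    1 ]
R1 → R1 − 3/2·R2
  [ 1  2  0 ]
  [ 0  0  1 ]

[[1, 2, 0], [0, 0, 1]]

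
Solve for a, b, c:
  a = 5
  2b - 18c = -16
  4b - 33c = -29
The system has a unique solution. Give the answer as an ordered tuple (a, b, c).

(5, 1, 1)

Form the augmented matrix and row-reduce:
  [ 1  0    0  |    5 ]
  [ 0  2  -18  |  -16 ]
  [ 0  4  -33  |  -29 ]
Multiply R2 by 1/2.
Subtract 4 times R2 from R3.
Multiply R3 by 1/3.
Add 9 times R3 to R2.
Reading off the last column: a = 5, b = 1, c = 1.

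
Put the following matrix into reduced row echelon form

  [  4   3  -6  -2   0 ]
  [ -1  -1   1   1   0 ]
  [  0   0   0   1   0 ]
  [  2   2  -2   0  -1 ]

Multiply ρ1 by 1/4.
Add ρ1 to ρ2.
Subtract 2 times ρ1 from ρ4.
Multiply ρ2 by -4.
Subtract 1/2 times ρ2 from ρ4.
Subtract 2 times ρ3 from ρ4.
Multiply ρ4 by -1.
Add 2 times ρ3 to ρ2.
Add 1/2 times ρ3 to ρ1.
Subtract 3/4 times ρ2 from ρ1.

[[1, 0, -3, 0, 0], [0, 1, 2, 0, 0], [0, 0, 0, 1, 0], [0, 0, 0, 0, 1]]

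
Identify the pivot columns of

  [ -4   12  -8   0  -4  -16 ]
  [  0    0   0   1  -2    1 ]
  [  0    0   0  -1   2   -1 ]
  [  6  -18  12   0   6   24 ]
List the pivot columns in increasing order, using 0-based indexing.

Multiply R1 by -1/4.
  [ 1   -3   2   0   1   4 ]
  [ 0    0   0   1  -2   1 ]
  [ 0    0   0  -1   2  -1 ]
  [ 6  -18  12   0   6  24 ]
Subtract 6 times R1 from R4.
  [ 1  -3  2   0   1   4 ]
  [ 0   0  0   1  -2   1 ]
  [ 0   0  0  -1   2  -1 ]
  [ 0   0  0   0   0   0 ]
Add R2 to R3.
  [ 1  -3  2  0   1  4 ]
  [ 0   0  0  1  -2  1 ]
  [ 0   0  0  0   0  0 ]
  [ 0   0  0  0   0  0 ]
Pivot columns are the columns containing a leading 1.

0, 3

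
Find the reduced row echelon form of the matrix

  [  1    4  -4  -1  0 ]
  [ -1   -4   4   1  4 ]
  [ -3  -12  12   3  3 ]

[[1, 4, -4, -1, 0], [0, 0, 0, 0, 1], [0, 0, 0, 0, 0]]

R2 := R2 + R1
R3 := R3 + 3·R1
R2 := 1/4·R2
R3 := R3 − 3·R2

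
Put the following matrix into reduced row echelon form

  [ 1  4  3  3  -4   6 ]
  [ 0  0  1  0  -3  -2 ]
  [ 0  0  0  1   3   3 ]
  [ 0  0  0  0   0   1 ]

[[1, 4, 0, 0, -4, 0], [0, 0, 1, 0, -3, 0], [0, 0, 0, 1, 3, 0], [0, 0, 0, 0, 0, 1]]

R3 := R3 − 3·R4
  [ 1  4  3  3  -4   6 ]
  [ 0  0  1  0  -3  -2 ]
  [ 0  0  0  1   3   0 ]
  [ 0  0  0  0   0   1 ]
R2 := R2 + 2·R4
  [ 1  4  3  3  -4  6 ]
  [ 0  0  1  0  -3  0 ]
  [ 0  0  0  1   3  0 ]
  [ 0  0  0  0   0  1 ]
R1 := R1 − 6·R4
  [ 1  4  3  3  -4  0 ]
  [ 0  0  1  0  -3  0 ]
  [ 0  0  0  1   3  0 ]
  [ 0  0  0  0   0  1 ]
R1 := R1 − 3·R3
  [ 1  4  3  0  -13  0 ]
  [ 0  0  1  0   -3  0 ]
  [ 0  0  0  1    3  0 ]
  [ 0  0  0  0    0  1 ]
R1 := R1 − 3·R2
  [ 1  4  0  0  -4  0 ]
  [ 0  0  1  0  -3  0 ]
  [ 0  0  0  1   3  0 ]
  [ 0  0  0  0   0  1 ]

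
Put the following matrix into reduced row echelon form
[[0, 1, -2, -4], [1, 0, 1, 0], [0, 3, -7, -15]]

[[1, 0, 0, -3], [0, 1, 0, 2], [0, 0, 1, 3]]

r1 <-> r2
  [ 1  0   1    0 ]
  [ 0  1  -2   -4 ]
  [ 0  3  -7  -15 ]
r3 → r3 − 3·r2
  [ 1  0   1   0 ]
  [ 0  1  -2  -4 ]
  [ 0  0  -1  -3 ]
r3 → -1·r3
  [ 1  0   1   0 ]
  [ 0  1  -2  -4 ]
  [ 0  0   1   3 ]
r2 → r2 + 2·r3
  [ 1  0  1  0 ]
  [ 0  1  0  2 ]
  [ 0  0  1  3 ]
r1 → r1 − r3
  [ 1  0  0  -3 ]
  [ 0  1  0   2 ]
  [ 0  0  1   3 ]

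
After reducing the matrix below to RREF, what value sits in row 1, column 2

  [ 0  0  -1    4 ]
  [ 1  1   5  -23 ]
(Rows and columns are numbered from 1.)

1

r1 <=> r2
r2 := -1·r2
r1 := r1 − 5·r2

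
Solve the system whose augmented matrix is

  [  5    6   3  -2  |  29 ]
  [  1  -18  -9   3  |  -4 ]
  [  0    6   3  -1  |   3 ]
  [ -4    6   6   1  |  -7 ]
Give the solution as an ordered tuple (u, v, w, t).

R1 := 1/5·R1
  [  1  6/5  3/5  -2/5  |  29/5 ]
  [  1  -18   -9     3  |    -4 ]
  [  0    6    3    -1  |     3 ]
  [ -4    6    6     1  |    -7 ]
R2 := R2 − R1
  [  1    6/5    3/5  -2/5  |   29/5 ]
  [  0  -96/5  -48/5  17/5  |  -49/5 ]
  [  0      6      3    -1  |      3 ]
  [ -4      6      6     1  |     -7 ]
R4 := R4 + 4·R1
  [ 1    6/5    3/5  -2/5  |   29/5 ]
  [ 0  -96/5  -48/5  17/5  |  -49/5 ]
  [ 0      6      3    -1  |      3 ]
  [ 0   54/5   42/5  -3/5  |   81/5 ]
R2 := -5/96·R2
  [ 1   6/5   3/5    -2/5  |   29/5 ]
  [ 0     1   1/2  -17/96  |  49/96 ]
  [ 0     6     3      -1  |      3 ]
  [ 0  54/5  42/5    -3/5  |   81/5 ]
R3 := R3 − 6·R2
  [ 1   6/5   3/5    -2/5  |   29/5 ]
  [ 0     1   1/2  -17/96  |  49/96 ]
  [ 0     0     0    1/16  |  -1/16 ]
  [ 0  54/5  42/5    -3/5  |   81/5 ]
R4 := R4 − 54/5·R2
  [ 1  6/5  3/5    -2/5  |    29/5 ]
  [ 0    1  1/2  -17/96  |   49/96 ]
  [ 0    0    0    1/16  |   -1/16 ]
  [ 0    0    3   21/16  |  171/16 ]
R3 <=> R4
  [ 1  6/5  3/5    -2/5  |    29/5 ]
  [ 0    1  1/2  -17/96  |   49/96 ]
  [ 0    0    3   21/16  |  171/16 ]
  [ 0    0    0    1/16  |   -1/16 ]
R3 := 1/3·R3
  [ 1  6/5  3/5    -2/5  |   29/5 ]
  [ 0    1  1/2  -17/96  |  49/96 ]
  [ 0    0    1    7/16  |  57/16 ]
  [ 0    0    0    1/16  |  -1/16 ]
R4 := 16·R4
  [ 1  6/5  3/5    -2/5  |   29/5 ]
  [ 0    1  1/2  -17/96  |  49/96 ]
  [ 0    0    1    7/16  |  57/16 ]
  [ 0    0    0       1  |     -1 ]
R3 := R3 − 7/16·R4
  [ 1  6/5  3/5    -2/5  |   29/5 ]
  [ 0    1  1/2  -17/96  |  49/96 ]
  [ 0    0    1       0  |      4 ]
  [ 0    0    0       1  |     -1 ]
R2 := R2 + 17/96·R4
  [ 1  6/5  3/5  -2/5  |  29/5 ]
  [ 0    1  1/2     0  |   1/3 ]
  [ 0    0    1     0  |     4 ]
  [ 0    0    0     1  |    -1 ]
R1 := R1 + 2/5·R4
  [ 1  6/5  3/5  0  |  27/5 ]
  [ 0    1  1/2  0  |   1/3 ]
  [ 0    0    1  0  |     4 ]
  [ 0    0    0  1  |    -1 ]
R2 := R2 − 1/2·R3
  [ 1  6/5  3/5  0  |  27/5 ]
  [ 0    1    0  0  |  -5/3 ]
  [ 0    0    1  0  |     4 ]
  [ 0    0    0  1  |    -1 ]
R1 := R1 − 3/5·R3
  [ 1  6/5  0  0  |     3 ]
  [ 0    1  0  0  |  -5/3 ]
  [ 0    0  1  0  |     4 ]
  [ 0    0  0  1  |    -1 ]
R1 := R1 − 6/5·R2
  [ 1  0  0  0  |     5 ]
  [ 0  1  0  0  |  -5/3 ]
  [ 0  0  1  0  |     4 ]
  [ 0  0  0  1  |    -1 ]
Reading off the last column: u = 5, v = -5/3, w = 4, t = -1.

(5, -5/3, 4, -1)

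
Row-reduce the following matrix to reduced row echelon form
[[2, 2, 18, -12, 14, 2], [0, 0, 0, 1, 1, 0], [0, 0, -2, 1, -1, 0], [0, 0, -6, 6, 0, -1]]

ρ1 ← 1/2·ρ1
  [ 1  1   9  -6   7   1 ]
  [ 0  0   0   1   1   0 ]
  [ 0  0  -2   1  -1   0 ]
  [ 0  0  -6   6   0  -1 ]
ρ2 <-> ρ3
  [ 1  1   9  -6   7   1 ]
  [ 0  0  -2   1  -1   0 ]
  [ 0  0   0   1   1   0 ]
  [ 0  0  -6   6   0  -1 ]
ρ2 ← -1/2·ρ2
  [ 1  1   9    -6    7   1 ]
  [ 0  0   1  -1/2  1/2   0 ]
  [ 0  0   0     1    1   0 ]
  [ 0  0  -6     6    0  -1 ]
ρ4 ← ρ4 + 6·ρ2
  [ 1  1  9    -6    7   1 ]
  [ 0  0  1  -1/2  1/2   0 ]
  [ 0  0  0     1    1   0 ]
  [ 0  0  0     3    3  -1 ]
ρ4 ← ρ4 − 3·ρ3
  [ 1  1  9    -6    7   1 ]
  [ 0  0  1  -1/2  1/2   0 ]
  [ 0  0  0     1    1   0 ]
  [ 0  0  0     0    0  -1 ]
ρ4 ← -1·ρ4
  [ 1  1  9    -6    7  1 ]
  [ 0  0  1  -1/2  1/2  0 ]
  [ 0  0  0     1    1  0 ]
  [ 0  0  0     0    0  1 ]
ρ1 ← ρ1 − ρ4
  [ 1  1  9    -6    7  0 ]
  [ 0  0  1  -1/2  1/2  0 ]
  [ 0  0  0     1    1  0 ]
  [ 0  0  0     0    0  1 ]
ρ2 ← ρ2 + 1/2·ρ3
  [ 1  1  9  -6  7  0 ]
  [ 0  0  1   0  1  0 ]
  [ 0  0  0   1  1  0 ]
  [ 0  0  0   0  0  1 ]
ρ1 ← ρ1 + 6·ρ3
  [ 1  1  9  0  13  0 ]
  [ 0  0  1  0   1  0 ]
  [ 0  0  0  1   1  0 ]
  [ 0  0  0  0   0  1 ]
ρ1 ← ρ1 − 9·ρ2
  [ 1  1  0  0  4  0 ]
  [ 0  0  1  0  1  0 ]
  [ 0  0  0  1  1  0 ]
  [ 0  0  0  0  0  1 ]

[[1, 1, 0, 0, 4, 0], [0, 0, 1, 0, 1, 0], [0, 0, 0, 1, 1, 0], [0, 0, 0, 0, 0, 1]]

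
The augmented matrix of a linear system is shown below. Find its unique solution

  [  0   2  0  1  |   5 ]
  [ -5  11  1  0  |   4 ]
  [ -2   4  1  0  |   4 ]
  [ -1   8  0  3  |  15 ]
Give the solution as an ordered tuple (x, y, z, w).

(0, 0, 4, 5)

Swap r1 and r2.
  [ -5  11  1  0  |   4 ]
  [  0   2  0  1  |   5 ]
  [ -2   4  1  0  |   4 ]
  [ -1   8  0  3  |  15 ]
Multiply r1 by -1/5.
  [  1  -11/5  -1/5  0  |  -4/5 ]
  [  0      2     0  1  |     5 ]
  [ -2      4     1  0  |     4 ]
  [ -1      8     0  3  |    15 ]
Add 2 times r1 to r3.
  [  1  -11/5  -1/5  0  |  -4/5 ]
  [  0      2     0  1  |     5 ]
  [  0   -2/5   3/5  0  |  12/5 ]
  [ -1      8     0  3  |    15 ]
Add r1 to r4.
  [ 1  -11/5  -1/5  0  |  -4/5 ]
  [ 0      2     0  1  |     5 ]
  [ 0   -2/5   3/5  0  |  12/5 ]
  [ 0   29/5  -1/5  3  |  71/5 ]
Multiply r2 by 1/2.
  [ 1  -11/5  -1/5    0  |  -4/5 ]
  [ 0      1     0  1/2  |   5/2 ]
  [ 0   -2/5   3/5    0  |  12/5 ]
  [ 0   29/5  -1/5    3  |  71/5 ]
Add 2/5 times r2 to r3.
  [ 1  -11/5  -1/5    0  |  -4/5 ]
  [ 0      1     0  1/2  |   5/2 ]
  [ 0      0   3/5  1/5  |  17/5 ]
  [ 0   29/5  -1/5    3  |  71/5 ]
Subtract 29/5 times r2 from r4.
  [ 1  -11/5  -1/5     0  |   -4/5 ]
  [ 0      1     0   1/2  |    5/2 ]
  [ 0      0   3/5   1/5  |   17/5 ]
  [ 0      0  -1/5  1/10  |  -3/10 ]
Multiply r3 by 5/3.
  [ 1  -11/5  -1/5     0  |   -4/5 ]
  [ 0      1     0   1/2  |    5/2 ]
  [ 0      0     1   1/3  |   17/3 ]
  [ 0      0  -1/5  1/10  |  -3/10 ]
Add 1/5 times r3 to r4.
  [ 1  -11/5  -1/5    0  |  -4/5 ]
  [ 0      1     0  1/2  |   5/2 ]
  [ 0      0     1  1/3  |  17/3 ]
  [ 0      0     0  1/6  |   5/6 ]
Multiply r4 by 6.
  [ 1  -11/5  -1/5    0  |  -4/5 ]
  [ 0      1     0  1/2  |   5/2 ]
  [ 0      0     1  1/3  |  17/3 ]
  [ 0      0     0    1  |     5 ]
Subtract 1/3 times r4 from r3.
  [ 1  -11/5  -1/5    0  |  -4/5 ]
  [ 0      1     0  1/2  |   5/2 ]
  [ 0      0     1    0  |     4 ]
  [ 0      0     0    1  |     5 ]
Subtract 1/2 times r4 from r2.
  [ 1  -11/5  -1/5  0  |  -4/5 ]
  [ 0      1     0  0  |     0 ]
  [ 0      0     1  0  |     4 ]
  [ 0      0     0  1  |     5 ]
Add 1/5 times r3 to r1.
  [ 1  -11/5  0  0  |  0 ]
  [ 0      1  0  0  |  0 ]
  [ 0      0  1  0  |  4 ]
  [ 0      0  0  1  |  5 ]
Add 11/5 times r2 to r1.
  [ 1  0  0  0  |  0 ]
  [ 0  1  0  0  |  0 ]
  [ 0  0  1  0  |  4 ]
  [ 0  0  0  1  |  5 ]
Reading off the last column: x = 0, y = 0, z = 4, w = 5.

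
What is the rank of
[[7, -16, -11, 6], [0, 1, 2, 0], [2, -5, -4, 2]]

rank = 3

Multiply R1 by 1/7.
  [ 1  -16/7  -11/7  6/7 ]
  [ 0      1      2    0 ]
  [ 2     -5     -4    2 ]
Subtract 2 times R1 from R3.
  [ 1  -16/7  -11/7  6/7 ]
  [ 0      1      2    0 ]
  [ 0   -3/7   -6/7  2/7 ]
Add 3/7 times R2 to R3.
  [ 1  -16/7  -11/7  6/7 ]
  [ 0      1      2    0 ]
  [ 0      0      0  2/7 ]
Multiply R3 by 7/2.
  [ 1  -16/7  -11/7  6/7 ]
  [ 0      1      2    0 ]
  [ 0      0      0    1 ]
Subtract 6/7 times R3 from R1.
  [ 1  -16/7  -11/7  0 ]
  [ 0      1      2  0 ]
  [ 0      0      0  1 ]
Add 16/7 times R2 to R1.
  [ 1  0  3  0 ]
  [ 0  1  2  0 ]
  [ 0  0  0  1 ]
The reduced form has 3 nonzero rows.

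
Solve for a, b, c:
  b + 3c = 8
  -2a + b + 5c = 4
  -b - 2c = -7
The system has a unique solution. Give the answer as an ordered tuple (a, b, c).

(3, 5, 1)

Form the augmented matrix and row-reduce:
  [  0   1   3  |   8 ]
  [ -2   1   5  |   4 ]
  [  0  -1  -2  |  -7 ]
R1 <=> R2
  [ -2   1   5  |   4 ]
  [  0   1   3  |   8 ]
  [  0  -1  -2  |  -7 ]
R1 ← -1/2·R1
  [ 1  -1/2  -5/2  |  -2 ]
  [ 0     1     3  |   8 ]
  [ 0    -1    -2  |  -7 ]
R3 ← R3 + R2
  [ 1  -1/2  -5/2  |  -2 ]
  [ 0     1     3  |   8 ]
  [ 0     0     1  |   1 ]
R2 ← R2 − 3·R3
  [ 1  -1/2  -5/2  |  -2 ]
  [ 0     1     0  |   5 ]
  [ 0     0     1  |   1 ]
R1 ← R1 + 5/2·R3
  [ 1  -1/2  0  |  1/2 ]
  [ 0     1  0  |    5 ]
  [ 0     0  1  |    1 ]
R1 ← R1 + 1/2·R2
  [ 1  0  0  |  3 ]
  [ 0  1  0  |  5 ]
  [ 0  0  1  |  1 ]
Reading off the last column: a = 3, b = 5, c = 1.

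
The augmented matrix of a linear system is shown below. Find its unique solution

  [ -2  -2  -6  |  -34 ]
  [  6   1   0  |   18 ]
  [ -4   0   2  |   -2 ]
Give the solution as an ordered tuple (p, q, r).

(2, 6, 3)

R1 ← -1/2·R1
  [  1  1  3  |  17 ]
  [  6  1  0  |  18 ]
  [ -4  0  2  |  -2 ]
R2 ← R2 − 6·R1
  [  1   1    3  |   17 ]
  [  0  -5  -18  |  -84 ]
  [ -4   0    2  |   -2 ]
R3 ← R3 + 4·R1
  [ 1   1    3  |   17 ]
  [ 0  -5  -18  |  -84 ]
  [ 0   4   14  |   66 ]
R2 ← -1/5·R2
  [ 1  1     3  |    17 ]
  [ 0  1  18/5  |  84/5 ]
  [ 0  4    14  |    66 ]
R3 ← R3 − 4·R2
  [ 1  1     3  |    17 ]
  [ 0  1  18/5  |  84/5 ]
  [ 0  0  -2/5  |  -6/5 ]
R3 ← -5/2·R3
  [ 1  1     3  |    17 ]
  [ 0  1  18/5  |  84/5 ]
  [ 0  0     1  |     3 ]
R2 ← R2 − 18/5·R3
  [ 1  1  3  |  17 ]
  [ 0  1  0  |   6 ]
  [ 0  0  1  |   3 ]
R1 ← R1 − 3·R3
  [ 1  1  0  |  8 ]
  [ 0  1  0  |  6 ]
  [ 0  0  1  |  3 ]
R1 ← R1 − R2
  [ 1  0  0  |  2 ]
  [ 0  1  0  |  6 ]
  [ 0  0  1  |  3 ]
Reading off the last column: p = 2, q = 6, r = 3.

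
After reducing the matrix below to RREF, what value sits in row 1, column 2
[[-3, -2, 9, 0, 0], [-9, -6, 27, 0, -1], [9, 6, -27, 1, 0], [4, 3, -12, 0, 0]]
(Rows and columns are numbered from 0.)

ρ1 := -1/3·ρ1
ρ2 := ρ2 + 9·ρ1
ρ3 := ρ3 − 9·ρ1
ρ4 := ρ4 − 4·ρ1
ρ2 ↔ ρ4
ρ2 := 3·ρ2
ρ4 := -1·ρ4
ρ1 := ρ1 − 2/3·ρ2

0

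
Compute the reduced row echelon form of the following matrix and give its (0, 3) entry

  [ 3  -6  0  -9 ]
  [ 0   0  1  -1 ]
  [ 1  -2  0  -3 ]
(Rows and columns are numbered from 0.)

r1 → 1/3·r1
  [ 1  -2  0  -3 ]
  [ 0   0  1  -1 ]
  [ 1  -2  0  -3 ]
r3 → r3 − r1
  [ 1  -2  0  -3 ]
  [ 0   0  1  -1 ]
  [ 0   0  0   0 ]

-3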